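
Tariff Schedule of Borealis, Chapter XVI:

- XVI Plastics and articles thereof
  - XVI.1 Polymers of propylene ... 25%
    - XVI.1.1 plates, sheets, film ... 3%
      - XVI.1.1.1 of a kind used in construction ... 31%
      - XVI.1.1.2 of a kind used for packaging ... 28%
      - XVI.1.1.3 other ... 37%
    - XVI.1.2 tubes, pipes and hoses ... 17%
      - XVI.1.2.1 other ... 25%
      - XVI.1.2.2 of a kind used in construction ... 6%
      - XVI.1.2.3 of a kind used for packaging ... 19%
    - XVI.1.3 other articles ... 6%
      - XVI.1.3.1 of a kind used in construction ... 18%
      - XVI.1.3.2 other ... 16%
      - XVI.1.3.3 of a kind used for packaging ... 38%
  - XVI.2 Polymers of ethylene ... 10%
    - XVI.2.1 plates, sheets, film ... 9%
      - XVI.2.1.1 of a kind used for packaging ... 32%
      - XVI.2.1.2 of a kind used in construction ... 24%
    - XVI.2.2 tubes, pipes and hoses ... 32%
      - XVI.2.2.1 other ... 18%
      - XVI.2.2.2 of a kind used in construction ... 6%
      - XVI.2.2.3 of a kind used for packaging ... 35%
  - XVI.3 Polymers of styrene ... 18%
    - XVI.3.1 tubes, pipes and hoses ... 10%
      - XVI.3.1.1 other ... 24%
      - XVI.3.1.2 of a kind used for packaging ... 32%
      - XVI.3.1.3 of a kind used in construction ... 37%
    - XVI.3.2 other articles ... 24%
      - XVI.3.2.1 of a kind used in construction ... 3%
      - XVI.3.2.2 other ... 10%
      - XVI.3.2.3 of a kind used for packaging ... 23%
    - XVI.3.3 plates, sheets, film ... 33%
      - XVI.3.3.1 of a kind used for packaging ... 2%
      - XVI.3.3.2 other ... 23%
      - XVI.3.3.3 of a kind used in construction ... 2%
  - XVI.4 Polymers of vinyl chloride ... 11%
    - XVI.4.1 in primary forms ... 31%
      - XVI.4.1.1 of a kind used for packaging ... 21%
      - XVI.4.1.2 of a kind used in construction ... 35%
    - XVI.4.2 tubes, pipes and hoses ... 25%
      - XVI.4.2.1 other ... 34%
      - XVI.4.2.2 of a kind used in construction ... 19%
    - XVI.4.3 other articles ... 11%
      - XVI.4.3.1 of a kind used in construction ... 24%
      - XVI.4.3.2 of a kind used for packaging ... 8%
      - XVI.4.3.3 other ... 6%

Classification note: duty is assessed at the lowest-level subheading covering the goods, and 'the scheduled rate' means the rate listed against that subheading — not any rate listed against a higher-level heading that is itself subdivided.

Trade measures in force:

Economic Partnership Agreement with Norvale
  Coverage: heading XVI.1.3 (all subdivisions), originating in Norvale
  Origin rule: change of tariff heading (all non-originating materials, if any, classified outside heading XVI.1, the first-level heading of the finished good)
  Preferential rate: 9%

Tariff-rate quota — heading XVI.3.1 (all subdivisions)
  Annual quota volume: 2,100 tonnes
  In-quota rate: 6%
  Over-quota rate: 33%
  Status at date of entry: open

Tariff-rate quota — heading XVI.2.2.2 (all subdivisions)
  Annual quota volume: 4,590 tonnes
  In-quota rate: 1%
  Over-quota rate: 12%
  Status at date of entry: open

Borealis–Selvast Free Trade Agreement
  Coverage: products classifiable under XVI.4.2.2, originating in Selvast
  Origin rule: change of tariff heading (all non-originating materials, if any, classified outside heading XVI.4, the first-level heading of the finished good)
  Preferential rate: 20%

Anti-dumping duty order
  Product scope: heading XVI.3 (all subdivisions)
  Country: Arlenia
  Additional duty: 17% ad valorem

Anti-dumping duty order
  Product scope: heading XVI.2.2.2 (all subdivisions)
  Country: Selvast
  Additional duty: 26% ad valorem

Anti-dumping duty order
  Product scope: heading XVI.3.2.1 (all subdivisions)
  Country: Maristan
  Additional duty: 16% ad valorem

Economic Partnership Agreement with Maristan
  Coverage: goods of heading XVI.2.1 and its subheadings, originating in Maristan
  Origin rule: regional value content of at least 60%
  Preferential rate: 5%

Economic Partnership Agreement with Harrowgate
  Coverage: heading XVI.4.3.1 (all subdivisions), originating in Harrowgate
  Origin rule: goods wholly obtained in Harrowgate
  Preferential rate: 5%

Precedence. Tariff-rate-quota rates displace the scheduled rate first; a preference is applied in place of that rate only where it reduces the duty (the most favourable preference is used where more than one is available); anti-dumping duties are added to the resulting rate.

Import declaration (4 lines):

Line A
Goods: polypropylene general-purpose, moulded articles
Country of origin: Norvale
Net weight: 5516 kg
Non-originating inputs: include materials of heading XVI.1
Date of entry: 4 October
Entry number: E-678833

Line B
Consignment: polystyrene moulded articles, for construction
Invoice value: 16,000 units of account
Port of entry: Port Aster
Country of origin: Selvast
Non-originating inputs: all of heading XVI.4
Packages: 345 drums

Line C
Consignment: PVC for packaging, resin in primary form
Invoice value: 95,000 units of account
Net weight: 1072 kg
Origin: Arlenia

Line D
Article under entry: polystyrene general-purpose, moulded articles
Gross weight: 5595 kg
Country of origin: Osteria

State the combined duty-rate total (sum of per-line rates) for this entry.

Line A: polypropylene → XVI.1; moulded articles → XVI.1.3; general-purpose → XVI.1.3.2. Scheduled 16%. Norvale agreement on XVI.1.3: CTH not met. → 16%.
Line B: polystyrene → XVI.3; moulded articles → XVI.3.2; for construction → XVI.3.2.1. Scheduled 3%. Selvast agreement on XVI.4.2.2: XVI.3.2.1 not covered. → 3%.
Line C: PVC → XVI.4; resin in primary form → XVI.4.1; for packaging → XVI.4.1.1. Scheduled 21%. No special measure applies. → 21%.
Line D: polystyrene → XVI.3; moulded articles → XVI.3.2; general-purpose → XVI.3.2.2. Scheduled 10%. No special measure applies. → 10%.
Sum: 16% + 3% + 21% + 10% = 50%.

50%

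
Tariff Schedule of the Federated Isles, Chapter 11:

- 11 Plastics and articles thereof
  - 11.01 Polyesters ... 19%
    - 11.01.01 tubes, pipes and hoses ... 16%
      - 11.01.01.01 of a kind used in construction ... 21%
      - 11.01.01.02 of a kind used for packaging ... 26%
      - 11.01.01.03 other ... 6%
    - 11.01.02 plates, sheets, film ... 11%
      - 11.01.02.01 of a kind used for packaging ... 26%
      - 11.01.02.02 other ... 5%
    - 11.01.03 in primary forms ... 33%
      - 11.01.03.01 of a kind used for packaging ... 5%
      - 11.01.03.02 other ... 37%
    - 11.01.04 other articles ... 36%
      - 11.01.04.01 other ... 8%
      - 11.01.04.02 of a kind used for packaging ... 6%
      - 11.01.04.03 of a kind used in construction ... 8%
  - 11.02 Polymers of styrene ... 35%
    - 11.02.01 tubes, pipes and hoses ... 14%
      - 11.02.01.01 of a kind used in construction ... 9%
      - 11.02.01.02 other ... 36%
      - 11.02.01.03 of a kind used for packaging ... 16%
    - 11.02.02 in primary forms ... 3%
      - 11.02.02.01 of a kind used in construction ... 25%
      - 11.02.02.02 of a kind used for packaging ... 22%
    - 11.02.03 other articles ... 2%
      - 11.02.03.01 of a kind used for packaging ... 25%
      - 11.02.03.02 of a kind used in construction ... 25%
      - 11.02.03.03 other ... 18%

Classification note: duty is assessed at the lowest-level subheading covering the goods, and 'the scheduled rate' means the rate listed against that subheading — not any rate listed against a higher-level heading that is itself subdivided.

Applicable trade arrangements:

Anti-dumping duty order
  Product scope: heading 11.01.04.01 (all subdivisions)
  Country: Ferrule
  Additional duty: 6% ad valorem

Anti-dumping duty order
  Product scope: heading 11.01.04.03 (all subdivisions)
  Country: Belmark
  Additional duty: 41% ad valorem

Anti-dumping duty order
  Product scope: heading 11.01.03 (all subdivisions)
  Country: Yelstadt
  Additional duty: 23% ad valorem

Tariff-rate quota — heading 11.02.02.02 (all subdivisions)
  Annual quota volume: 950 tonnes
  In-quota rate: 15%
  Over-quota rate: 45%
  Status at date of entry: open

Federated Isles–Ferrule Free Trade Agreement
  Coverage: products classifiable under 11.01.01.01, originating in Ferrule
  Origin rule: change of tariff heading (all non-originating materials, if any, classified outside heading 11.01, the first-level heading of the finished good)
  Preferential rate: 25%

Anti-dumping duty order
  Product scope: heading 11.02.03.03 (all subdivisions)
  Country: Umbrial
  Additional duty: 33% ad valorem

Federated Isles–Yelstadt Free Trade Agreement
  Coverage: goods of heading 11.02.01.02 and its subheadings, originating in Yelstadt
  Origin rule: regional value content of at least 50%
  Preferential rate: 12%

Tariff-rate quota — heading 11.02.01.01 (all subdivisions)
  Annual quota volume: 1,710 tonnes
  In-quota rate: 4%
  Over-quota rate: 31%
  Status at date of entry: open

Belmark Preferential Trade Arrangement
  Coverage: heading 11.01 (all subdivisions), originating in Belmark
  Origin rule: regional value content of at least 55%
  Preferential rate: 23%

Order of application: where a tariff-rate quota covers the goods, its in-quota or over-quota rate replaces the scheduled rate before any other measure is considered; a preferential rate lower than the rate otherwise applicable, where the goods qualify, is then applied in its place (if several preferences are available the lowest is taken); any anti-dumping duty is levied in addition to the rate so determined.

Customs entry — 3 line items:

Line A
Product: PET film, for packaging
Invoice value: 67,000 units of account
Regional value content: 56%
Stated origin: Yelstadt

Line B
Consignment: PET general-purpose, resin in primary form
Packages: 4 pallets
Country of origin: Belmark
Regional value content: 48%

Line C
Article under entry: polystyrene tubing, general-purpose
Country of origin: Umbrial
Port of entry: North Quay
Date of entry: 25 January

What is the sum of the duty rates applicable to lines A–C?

99%

Line A: PET → 11.01; film → 11.01.02; for packaging → 11.01.02.01. Scheduled 26%. Yelstadt agreement on 11.02.01.02: 11.01.02.01 not covered. → 26%.
Line B: PET → 11.01; resin in primary form → 11.01.03; general-purpose → 11.01.03.02. Scheduled 37%. Belmark agreement on 11.01: RVC < 55%. → 37%.
Line C: polystyrene → 11.02; tubing → 11.02.01; general-purpose → 11.02.01.02. Scheduled 36%. No special measure applies. → 36%.
Sum: 26% + 37% + 36% = 99%.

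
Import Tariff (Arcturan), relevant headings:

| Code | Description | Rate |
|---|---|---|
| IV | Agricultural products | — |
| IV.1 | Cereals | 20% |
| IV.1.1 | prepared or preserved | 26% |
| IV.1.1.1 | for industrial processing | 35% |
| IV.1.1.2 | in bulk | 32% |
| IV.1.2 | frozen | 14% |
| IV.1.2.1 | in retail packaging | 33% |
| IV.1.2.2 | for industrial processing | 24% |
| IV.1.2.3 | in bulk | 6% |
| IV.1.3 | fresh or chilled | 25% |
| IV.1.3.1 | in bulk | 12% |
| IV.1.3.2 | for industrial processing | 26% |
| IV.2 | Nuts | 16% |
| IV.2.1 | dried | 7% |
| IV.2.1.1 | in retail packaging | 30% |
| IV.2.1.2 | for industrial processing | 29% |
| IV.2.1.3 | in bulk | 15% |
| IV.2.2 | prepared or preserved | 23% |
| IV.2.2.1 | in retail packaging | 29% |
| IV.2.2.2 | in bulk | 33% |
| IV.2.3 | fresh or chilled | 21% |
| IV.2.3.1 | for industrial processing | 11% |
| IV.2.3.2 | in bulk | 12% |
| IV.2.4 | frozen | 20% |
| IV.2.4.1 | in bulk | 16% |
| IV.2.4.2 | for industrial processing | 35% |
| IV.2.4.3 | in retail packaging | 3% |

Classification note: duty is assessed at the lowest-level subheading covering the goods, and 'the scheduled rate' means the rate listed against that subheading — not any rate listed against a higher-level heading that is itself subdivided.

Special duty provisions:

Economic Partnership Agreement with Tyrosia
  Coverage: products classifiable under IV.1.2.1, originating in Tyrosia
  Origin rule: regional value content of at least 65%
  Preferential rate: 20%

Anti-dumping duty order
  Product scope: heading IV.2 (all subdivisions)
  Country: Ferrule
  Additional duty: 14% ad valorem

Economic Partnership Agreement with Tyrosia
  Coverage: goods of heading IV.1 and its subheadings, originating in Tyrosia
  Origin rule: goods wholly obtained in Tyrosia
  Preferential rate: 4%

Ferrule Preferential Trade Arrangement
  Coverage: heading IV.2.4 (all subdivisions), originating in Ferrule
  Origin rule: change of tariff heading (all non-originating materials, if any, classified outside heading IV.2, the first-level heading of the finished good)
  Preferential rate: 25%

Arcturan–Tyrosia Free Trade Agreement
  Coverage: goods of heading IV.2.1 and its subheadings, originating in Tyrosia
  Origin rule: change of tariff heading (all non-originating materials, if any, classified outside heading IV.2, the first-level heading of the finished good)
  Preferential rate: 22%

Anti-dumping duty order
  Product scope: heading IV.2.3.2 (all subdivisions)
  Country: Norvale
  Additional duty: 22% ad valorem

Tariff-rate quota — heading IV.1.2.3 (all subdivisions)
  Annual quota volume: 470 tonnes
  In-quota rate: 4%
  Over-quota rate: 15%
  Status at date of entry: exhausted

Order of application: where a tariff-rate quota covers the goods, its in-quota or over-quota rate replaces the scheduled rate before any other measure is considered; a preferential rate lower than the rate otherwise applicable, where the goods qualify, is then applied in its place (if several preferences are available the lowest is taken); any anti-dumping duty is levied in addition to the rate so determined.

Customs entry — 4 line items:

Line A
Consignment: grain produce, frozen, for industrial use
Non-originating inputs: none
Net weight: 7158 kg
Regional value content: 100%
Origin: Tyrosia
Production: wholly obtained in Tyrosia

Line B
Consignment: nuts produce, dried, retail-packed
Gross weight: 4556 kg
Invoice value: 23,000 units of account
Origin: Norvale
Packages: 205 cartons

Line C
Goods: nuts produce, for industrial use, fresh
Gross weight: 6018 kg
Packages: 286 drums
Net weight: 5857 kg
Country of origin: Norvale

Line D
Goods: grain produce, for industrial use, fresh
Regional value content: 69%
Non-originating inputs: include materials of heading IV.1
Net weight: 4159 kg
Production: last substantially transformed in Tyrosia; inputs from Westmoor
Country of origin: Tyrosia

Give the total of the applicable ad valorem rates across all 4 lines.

Line A: grain → IV.1; frozen → IV.1.2; for industrial use → IV.1.2.2. Scheduled 24%. Tyrosia agreement on IV.1.2.1: IV.1.2.2 not covered; Tyrosia agreement on IV.1: wholly obtained → 4% available; Tyrosia agreement on IV.2.1: IV.1.2.2 not covered; preferential 4%. → 4%.
Line B: nuts → IV.2; dried → IV.2.1; retail-packed → IV.2.1.1. Scheduled 30%. No special measure applies. → 30%.
Line C: nuts → IV.2; fresh → IV.2.3; for industrial use → IV.2.3.1. Scheduled 11%. No special measure applies. → 11%.
Line D: grain → IV.1; fresh → IV.1.3; for industrial use → IV.1.3.2. Scheduled 26%. Tyrosia agreement on IV.1.2.1: IV.1.3.2 not covered; Tyrosia agreement on IV.1: not wholly obtained; Tyrosia agreement on IV.2.1: IV.1.3.2 not covered. → 26%.
Sum: 4% + 30% + 11% + 26% = 71%.

71%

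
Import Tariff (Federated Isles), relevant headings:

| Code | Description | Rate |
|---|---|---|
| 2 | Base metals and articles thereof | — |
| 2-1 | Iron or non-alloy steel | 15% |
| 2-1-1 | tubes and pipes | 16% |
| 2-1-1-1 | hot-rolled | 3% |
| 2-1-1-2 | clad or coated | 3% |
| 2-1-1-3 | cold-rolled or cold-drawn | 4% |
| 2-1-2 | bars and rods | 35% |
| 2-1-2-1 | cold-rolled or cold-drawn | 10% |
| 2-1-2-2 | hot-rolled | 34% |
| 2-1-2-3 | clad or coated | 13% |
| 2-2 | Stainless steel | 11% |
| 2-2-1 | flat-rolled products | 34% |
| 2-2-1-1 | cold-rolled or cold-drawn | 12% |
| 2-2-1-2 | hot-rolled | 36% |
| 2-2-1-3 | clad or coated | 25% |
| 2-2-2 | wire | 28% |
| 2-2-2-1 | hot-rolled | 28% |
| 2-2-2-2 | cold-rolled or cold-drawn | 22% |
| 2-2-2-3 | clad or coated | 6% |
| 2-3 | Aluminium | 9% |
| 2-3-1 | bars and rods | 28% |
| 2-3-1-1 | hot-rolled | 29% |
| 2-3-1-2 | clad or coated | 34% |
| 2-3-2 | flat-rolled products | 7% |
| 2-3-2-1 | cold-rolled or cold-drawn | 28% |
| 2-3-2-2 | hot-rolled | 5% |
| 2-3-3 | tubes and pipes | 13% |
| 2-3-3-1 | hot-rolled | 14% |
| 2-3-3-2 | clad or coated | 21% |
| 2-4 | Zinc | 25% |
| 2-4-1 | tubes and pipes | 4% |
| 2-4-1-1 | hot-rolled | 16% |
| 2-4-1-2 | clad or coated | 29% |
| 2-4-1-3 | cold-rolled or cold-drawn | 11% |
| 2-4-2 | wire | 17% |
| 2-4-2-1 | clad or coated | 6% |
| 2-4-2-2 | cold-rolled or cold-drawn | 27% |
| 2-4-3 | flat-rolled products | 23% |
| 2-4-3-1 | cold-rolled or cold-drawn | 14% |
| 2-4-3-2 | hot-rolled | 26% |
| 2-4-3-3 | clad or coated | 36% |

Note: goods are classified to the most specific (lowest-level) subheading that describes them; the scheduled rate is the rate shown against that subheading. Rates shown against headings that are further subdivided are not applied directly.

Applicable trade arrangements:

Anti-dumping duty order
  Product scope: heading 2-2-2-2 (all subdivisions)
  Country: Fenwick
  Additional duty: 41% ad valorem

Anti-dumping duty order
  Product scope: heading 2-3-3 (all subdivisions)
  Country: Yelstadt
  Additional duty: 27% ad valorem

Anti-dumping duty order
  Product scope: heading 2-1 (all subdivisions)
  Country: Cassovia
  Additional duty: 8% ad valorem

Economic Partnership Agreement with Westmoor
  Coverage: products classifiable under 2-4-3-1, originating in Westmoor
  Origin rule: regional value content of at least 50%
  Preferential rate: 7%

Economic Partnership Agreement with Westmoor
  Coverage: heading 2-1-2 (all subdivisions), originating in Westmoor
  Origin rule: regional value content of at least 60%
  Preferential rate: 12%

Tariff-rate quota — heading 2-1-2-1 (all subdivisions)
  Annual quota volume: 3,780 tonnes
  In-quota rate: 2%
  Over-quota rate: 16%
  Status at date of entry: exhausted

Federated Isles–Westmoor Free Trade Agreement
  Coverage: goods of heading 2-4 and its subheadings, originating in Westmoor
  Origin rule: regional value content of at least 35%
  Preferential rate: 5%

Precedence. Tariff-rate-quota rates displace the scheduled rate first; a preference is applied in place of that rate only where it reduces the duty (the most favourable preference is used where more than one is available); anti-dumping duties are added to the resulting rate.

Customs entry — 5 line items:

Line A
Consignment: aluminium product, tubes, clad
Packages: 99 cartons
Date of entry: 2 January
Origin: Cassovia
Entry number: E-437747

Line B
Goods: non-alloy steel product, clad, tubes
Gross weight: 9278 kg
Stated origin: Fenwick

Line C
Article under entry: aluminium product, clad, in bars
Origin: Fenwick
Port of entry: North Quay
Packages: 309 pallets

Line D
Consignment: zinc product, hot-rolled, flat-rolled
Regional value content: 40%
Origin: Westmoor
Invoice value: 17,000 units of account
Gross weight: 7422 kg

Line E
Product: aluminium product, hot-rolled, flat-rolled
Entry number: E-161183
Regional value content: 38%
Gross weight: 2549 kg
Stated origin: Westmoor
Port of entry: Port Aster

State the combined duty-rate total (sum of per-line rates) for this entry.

68%

Line A: aluminium → 2-3; tubes → 2-3-3; clad → 2-3-3-2. Scheduled 21%. No special measure applies. → 21%.
Line B: non-alloy steel → 2-1; tubes → 2-1-1; clad → 2-1-1-2. Scheduled 3%. No special measure applies. → 3%.
Line C: aluminium → 2-3; in bars → 2-3-1; clad → 2-3-1-2. Scheduled 34%. No special measure applies. → 34%.
Line D: zinc → 2-4; flat-rolled → 2-4-3; hot-rolled → 2-4-3-2. Scheduled 26%. Westmoor agreement on 2-4-3-1: 2-4-3-2 not covered; Westmoor agreement on 2-1-2: 2-4-3-2 not covered; Westmoor agreement on 2-4: RVC ≥ 35% → 5% available; preferential 5%. → 5%.
Line E: aluminium → 2-3; flat-rolled → 2-3-2; hot-rolled → 2-3-2-2. Scheduled 5%. Westmoor agreement on 2-4-3-1: 2-3-2-2 not covered; Westmoor agreement on 2-1-2: 2-3-2-2 not covered; Westmoor agreement on 2-4: 2-3-2-2 not covered. → 5%.
Sum: 21% + 3% + 34% + 5% + 5% = 68%.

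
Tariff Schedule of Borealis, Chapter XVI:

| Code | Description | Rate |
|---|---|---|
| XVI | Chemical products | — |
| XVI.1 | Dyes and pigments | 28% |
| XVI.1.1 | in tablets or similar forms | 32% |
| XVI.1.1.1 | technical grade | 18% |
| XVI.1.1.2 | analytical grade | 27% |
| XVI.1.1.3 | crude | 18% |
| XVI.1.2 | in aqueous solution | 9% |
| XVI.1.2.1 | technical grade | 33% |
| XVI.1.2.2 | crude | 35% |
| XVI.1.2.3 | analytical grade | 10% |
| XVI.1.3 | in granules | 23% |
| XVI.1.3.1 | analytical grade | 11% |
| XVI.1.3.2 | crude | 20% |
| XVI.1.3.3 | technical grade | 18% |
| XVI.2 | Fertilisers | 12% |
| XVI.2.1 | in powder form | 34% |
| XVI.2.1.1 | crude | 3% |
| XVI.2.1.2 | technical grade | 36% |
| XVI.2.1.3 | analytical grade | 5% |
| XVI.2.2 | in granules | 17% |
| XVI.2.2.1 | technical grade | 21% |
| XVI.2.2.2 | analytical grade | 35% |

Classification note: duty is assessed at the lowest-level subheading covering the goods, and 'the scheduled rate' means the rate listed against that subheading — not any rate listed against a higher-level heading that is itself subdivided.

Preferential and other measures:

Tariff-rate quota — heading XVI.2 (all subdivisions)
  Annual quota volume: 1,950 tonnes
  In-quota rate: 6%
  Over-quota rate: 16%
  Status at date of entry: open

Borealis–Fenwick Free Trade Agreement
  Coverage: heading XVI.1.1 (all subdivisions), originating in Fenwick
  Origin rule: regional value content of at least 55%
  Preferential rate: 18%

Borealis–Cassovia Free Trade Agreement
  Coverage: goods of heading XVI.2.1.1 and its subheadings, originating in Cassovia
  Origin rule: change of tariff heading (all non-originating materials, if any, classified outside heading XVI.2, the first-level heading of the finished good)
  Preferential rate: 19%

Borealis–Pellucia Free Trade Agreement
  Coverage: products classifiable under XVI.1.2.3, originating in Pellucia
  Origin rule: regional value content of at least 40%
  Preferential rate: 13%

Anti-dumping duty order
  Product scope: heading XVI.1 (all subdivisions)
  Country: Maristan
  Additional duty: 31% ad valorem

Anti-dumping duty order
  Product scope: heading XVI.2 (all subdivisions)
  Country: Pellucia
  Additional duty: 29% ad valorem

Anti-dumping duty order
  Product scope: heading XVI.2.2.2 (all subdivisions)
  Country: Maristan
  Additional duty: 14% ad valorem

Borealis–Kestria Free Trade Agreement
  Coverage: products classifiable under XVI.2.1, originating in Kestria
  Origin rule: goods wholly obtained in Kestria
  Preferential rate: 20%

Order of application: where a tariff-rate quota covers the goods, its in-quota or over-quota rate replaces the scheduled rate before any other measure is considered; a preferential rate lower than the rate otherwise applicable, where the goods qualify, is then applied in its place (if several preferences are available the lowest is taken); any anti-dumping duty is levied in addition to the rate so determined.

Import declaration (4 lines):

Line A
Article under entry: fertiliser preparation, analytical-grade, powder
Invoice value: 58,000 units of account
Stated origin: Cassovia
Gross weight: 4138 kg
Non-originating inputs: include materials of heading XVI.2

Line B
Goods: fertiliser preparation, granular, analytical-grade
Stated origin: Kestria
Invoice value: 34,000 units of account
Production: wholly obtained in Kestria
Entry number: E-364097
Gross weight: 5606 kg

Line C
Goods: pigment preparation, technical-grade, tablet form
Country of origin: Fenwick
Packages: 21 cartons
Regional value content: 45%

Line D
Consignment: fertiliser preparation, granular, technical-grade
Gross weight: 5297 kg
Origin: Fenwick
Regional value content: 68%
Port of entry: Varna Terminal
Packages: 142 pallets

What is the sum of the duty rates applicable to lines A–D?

Line A: fertiliser → XVI.2; powder → XVI.2.1; analytical-grade → XVI.2.1.3. Scheduled 5%. quota on XVI.2 open → in-quota 6%; Cassovia agreement on XVI.2.1.1: XVI.2.1.3 not covered. → 6%.
Line B: fertiliser → XVI.2; granular → XVI.2.2; analytical-grade → XVI.2.2.2. Scheduled 35%. quota on XVI.2 open → in-quota 6%; Kestria agreement on XVI.2.1: XVI.2.2.2 not covered. → 6%.
Line C: pigment → XVI.1; tablet form → XVI.1.1; technical-grade → XVI.1.1.1. Scheduled 18%. Fenwick agreement on XVI.1.1: RVC < 55%. → 18%.
Line D: fertiliser → XVI.2; granular → XVI.2.2; technical-grade → XVI.2.2.1. Scheduled 21%. quota on XVI.2 open → in-quota 6%; Fenwick agreement on XVI.1.1: XVI.2.2.1 not covered. → 6%.
Sum: 6% + 6% + 18% + 6% = 36%.

36%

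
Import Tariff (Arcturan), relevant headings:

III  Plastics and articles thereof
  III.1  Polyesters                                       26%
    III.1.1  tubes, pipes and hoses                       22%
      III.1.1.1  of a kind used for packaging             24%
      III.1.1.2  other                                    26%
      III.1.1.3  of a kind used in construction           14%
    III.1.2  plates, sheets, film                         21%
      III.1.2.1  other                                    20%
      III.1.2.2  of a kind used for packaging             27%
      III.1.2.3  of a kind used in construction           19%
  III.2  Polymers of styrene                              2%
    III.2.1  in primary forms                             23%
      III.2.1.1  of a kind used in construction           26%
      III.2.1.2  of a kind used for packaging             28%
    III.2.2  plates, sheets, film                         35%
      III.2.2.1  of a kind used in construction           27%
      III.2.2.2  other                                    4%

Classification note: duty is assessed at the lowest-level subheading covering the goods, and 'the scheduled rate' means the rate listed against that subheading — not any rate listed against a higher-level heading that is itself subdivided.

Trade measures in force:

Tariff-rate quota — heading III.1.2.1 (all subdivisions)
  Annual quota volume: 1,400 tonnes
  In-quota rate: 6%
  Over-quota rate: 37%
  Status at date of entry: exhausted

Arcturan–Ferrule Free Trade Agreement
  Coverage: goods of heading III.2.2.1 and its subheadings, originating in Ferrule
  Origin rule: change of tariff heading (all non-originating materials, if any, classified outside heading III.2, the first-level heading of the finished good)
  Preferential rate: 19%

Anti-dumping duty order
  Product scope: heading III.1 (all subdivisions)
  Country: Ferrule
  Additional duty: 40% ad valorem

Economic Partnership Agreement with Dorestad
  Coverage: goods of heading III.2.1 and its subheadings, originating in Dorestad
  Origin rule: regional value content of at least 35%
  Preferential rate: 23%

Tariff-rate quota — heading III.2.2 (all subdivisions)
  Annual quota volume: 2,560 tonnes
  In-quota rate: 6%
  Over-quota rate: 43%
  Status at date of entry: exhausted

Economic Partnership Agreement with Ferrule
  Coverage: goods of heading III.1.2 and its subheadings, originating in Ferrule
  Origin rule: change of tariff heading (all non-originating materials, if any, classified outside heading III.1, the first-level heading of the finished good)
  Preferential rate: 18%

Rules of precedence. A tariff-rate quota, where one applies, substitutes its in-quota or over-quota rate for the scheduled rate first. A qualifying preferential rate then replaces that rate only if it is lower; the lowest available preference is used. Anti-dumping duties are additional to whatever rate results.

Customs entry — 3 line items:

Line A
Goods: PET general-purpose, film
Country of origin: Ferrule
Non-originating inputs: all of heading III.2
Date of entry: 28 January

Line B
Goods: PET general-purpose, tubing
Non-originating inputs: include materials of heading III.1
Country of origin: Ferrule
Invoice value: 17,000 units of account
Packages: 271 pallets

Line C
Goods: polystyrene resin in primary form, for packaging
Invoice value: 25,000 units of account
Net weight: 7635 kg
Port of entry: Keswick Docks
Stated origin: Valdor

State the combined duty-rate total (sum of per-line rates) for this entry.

152%

Line A: PET → III.1; film → III.1.2; general-purpose → III.1.2.1. Scheduled 20%. quota on III.1.2.1 exhausted → over-quota 37%; Ferrule agreement on III.2.2.1: III.1.2.1 not covered; Ferrule agreement on III.1.2: CTH met → 18% available; preferential 18%; anti-dumping (Ferrule, III.1): +40%; total 18% + 40% = 58%. → 58%.
Line B: PET → III.1; tubing → III.1.1; general-purpose → III.1.1.2. Scheduled 26%. Ferrule agreement on III.2.2.1: III.1.1.2 not covered; Ferrule agreement on III.1.2: III.1.1.2 not covered; anti-dumping (Ferrule, III.1): +40%; total 26% + 40% = 66%. → 66%.
Line C: polystyrene → III.2; resin in primary form → III.2.1; for packaging → III.2.1.2. Scheduled 28%. No special measure applies. → 28%.
Sum: 58% + 66% + 28% = 152%.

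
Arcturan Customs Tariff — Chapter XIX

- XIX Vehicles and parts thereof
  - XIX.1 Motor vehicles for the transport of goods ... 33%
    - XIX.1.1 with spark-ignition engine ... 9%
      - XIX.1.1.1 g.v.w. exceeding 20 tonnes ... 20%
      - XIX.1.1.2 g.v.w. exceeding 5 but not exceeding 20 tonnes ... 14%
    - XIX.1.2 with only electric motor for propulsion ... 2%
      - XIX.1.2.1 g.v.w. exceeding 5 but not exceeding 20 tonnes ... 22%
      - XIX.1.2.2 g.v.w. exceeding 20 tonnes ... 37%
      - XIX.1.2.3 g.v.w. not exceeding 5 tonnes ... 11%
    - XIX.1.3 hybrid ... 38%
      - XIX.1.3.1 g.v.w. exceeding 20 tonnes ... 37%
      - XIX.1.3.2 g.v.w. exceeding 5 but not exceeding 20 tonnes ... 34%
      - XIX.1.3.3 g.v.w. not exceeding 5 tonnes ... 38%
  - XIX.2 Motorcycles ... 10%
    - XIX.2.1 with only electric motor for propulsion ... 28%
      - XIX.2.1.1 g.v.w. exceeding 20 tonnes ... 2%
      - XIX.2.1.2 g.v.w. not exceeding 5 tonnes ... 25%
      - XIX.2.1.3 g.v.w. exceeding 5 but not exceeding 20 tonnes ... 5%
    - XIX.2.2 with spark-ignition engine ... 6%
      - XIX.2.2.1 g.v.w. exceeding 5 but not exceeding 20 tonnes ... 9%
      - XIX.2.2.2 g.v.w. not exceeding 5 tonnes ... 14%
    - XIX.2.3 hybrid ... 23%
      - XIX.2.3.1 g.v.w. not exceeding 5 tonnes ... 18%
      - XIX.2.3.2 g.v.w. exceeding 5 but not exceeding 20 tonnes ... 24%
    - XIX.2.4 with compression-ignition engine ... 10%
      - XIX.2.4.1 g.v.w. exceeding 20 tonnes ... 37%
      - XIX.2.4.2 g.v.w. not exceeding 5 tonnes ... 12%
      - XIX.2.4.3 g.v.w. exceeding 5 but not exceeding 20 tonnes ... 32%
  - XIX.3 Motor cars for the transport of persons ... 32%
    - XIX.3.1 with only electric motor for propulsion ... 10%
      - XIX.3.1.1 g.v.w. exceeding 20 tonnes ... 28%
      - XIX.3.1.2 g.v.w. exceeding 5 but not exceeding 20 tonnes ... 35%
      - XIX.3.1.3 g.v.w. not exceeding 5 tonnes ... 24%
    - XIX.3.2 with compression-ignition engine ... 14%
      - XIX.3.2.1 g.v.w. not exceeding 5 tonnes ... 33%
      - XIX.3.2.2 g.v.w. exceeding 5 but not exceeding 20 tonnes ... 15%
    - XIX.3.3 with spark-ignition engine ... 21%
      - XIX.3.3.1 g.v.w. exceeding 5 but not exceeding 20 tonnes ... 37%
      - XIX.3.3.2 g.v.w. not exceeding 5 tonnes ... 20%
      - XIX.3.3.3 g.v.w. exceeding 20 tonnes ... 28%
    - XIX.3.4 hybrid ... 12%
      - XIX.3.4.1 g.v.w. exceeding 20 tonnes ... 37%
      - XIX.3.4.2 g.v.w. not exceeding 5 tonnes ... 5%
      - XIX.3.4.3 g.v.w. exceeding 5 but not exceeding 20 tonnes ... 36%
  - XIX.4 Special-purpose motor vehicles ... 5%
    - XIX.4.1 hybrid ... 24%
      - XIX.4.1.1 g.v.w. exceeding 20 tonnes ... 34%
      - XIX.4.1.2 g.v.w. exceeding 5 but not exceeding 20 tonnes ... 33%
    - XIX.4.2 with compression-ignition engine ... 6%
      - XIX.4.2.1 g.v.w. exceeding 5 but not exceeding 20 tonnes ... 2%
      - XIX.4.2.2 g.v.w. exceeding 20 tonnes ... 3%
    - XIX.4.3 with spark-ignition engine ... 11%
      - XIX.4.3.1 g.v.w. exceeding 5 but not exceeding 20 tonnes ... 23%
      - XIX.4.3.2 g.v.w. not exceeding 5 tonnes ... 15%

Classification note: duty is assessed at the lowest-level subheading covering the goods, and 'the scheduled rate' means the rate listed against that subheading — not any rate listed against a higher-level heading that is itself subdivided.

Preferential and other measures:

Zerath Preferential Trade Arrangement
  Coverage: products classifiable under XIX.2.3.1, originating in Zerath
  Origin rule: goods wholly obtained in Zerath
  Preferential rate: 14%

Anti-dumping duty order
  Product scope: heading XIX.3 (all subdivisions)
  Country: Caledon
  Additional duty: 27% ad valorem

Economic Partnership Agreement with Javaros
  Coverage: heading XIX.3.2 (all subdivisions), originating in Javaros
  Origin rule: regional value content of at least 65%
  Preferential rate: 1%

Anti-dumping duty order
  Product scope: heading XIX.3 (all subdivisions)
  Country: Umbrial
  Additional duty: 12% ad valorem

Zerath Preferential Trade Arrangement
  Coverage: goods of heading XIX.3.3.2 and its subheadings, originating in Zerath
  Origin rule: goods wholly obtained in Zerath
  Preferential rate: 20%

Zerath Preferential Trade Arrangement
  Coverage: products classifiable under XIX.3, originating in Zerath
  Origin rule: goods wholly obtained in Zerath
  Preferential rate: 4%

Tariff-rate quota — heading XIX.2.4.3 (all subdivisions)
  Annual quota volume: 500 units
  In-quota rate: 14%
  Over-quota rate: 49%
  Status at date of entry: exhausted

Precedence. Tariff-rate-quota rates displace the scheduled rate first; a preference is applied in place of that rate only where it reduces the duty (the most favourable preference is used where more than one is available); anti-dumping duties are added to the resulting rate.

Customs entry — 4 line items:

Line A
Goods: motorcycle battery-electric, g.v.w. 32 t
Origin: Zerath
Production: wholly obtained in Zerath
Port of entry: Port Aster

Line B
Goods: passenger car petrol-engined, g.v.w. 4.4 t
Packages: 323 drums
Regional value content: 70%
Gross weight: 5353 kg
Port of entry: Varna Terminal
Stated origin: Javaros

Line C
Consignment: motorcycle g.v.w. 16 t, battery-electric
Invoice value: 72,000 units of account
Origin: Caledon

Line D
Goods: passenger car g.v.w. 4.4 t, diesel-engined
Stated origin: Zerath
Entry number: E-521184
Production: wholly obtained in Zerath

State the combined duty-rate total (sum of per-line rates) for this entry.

Line A: motorcycle → XIX.2; battery-electric → XIX.2.1; g.v.w. 32 t → XIX.2.1.1. Scheduled 2%. Zerath agreement on XIX.2.3.1: XIX.2.1.1 not covered; Zerath agreement on XIX.3.3.2: XIX.2.1.1 not covered; Zerath agreement on XIX.3: XIX.2.1.1 not covered. → 2%.
Line B: passenger car → XIX.3; petrol-engined → XIX.3.3; g.v.w. 4.4 t → XIX.3.3.2. Scheduled 20%. Javaros agreement on XIX.3.2: XIX.3.3.2 not covered. → 20%.
Line C: motorcycle → XIX.2; battery-electric → XIX.2.1; g.v.w. 16 t → XIX.2.1.3. Scheduled 5%. No special measure applies. → 5%.
Line D: passenger car → XIX.3; diesel-engined → XIX.3.2; g.v.w. 4.4 t → XIX.3.2.1. Scheduled 33%. Zerath agreement on XIX.2.3.1: XIX.3.2.1 not covered; Zerath agreement on XIX.3.3.2: XIX.3.2.1 not covered; Zerath agreement on XIX.3: wholly obtained → 4% available; preferential 4%. → 4%.
Sum: 2% + 20% + 5% + 4% = 31%.

31%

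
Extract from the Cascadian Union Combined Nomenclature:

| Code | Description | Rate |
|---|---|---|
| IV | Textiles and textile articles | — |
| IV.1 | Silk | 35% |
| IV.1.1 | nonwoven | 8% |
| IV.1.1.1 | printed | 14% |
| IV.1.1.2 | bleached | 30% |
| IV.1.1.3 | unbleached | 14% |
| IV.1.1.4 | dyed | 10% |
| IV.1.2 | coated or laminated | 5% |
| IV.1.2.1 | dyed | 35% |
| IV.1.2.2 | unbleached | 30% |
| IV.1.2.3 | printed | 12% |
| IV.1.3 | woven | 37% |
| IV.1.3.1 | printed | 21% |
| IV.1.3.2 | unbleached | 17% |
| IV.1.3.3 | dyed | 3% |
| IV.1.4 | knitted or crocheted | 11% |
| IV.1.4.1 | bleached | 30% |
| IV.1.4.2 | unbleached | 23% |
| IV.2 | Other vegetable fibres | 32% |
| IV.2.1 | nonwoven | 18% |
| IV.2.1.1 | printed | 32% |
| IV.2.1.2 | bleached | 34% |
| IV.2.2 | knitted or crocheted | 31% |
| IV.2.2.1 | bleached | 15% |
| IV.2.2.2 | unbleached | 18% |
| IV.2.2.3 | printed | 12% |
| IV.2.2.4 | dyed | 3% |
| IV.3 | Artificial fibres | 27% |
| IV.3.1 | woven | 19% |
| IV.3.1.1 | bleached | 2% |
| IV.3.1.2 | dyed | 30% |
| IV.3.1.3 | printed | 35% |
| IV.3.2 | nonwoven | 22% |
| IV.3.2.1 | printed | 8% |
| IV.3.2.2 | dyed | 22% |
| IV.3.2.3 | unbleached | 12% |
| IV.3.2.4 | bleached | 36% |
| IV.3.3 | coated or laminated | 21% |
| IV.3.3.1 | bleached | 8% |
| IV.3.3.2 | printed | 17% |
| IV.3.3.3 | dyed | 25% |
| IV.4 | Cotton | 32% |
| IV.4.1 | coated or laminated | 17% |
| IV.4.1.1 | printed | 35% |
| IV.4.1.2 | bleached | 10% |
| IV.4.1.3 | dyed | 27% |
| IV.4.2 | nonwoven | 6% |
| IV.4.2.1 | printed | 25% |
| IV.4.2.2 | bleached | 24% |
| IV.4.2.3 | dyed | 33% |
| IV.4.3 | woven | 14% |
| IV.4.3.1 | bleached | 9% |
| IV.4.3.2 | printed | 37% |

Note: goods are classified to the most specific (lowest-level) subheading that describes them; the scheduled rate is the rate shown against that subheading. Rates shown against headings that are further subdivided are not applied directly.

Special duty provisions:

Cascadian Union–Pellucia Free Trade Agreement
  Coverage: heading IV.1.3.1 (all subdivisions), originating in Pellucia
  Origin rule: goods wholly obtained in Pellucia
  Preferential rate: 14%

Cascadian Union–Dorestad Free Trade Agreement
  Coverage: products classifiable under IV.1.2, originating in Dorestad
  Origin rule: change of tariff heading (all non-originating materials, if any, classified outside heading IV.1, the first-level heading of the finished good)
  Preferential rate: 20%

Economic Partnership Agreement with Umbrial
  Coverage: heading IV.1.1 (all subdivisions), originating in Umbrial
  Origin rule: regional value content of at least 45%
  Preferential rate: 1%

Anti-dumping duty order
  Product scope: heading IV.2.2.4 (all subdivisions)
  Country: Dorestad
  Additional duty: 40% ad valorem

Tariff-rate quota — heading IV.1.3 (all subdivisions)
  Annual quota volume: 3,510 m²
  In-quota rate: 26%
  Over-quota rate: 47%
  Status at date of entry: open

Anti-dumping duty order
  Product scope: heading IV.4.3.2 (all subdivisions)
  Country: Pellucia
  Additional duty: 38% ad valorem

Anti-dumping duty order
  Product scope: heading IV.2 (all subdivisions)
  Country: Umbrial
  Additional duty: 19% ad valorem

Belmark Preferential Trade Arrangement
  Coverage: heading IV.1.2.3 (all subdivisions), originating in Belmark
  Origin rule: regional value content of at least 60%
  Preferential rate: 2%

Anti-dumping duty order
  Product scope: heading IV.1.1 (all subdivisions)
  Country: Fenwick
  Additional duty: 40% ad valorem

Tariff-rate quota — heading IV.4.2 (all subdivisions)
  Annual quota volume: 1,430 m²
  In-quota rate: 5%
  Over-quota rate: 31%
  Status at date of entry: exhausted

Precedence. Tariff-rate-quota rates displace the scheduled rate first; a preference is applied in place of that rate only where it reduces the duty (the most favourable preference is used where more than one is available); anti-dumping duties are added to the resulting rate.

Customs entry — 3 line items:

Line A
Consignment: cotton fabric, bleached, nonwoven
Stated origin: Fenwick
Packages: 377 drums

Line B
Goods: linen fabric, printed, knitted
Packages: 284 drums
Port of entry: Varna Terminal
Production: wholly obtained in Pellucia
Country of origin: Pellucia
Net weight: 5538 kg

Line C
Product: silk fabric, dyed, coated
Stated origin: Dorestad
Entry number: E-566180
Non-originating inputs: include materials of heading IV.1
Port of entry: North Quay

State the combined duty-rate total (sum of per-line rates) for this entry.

Line A: cotton → IV.4; nonwoven → IV.4.2; bleached → IV.4.2.2. Scheduled 24%. quota on IV.4.2 exhausted → over-quota 31%. → 31%.
Line B: linen → IV.2; knitted → IV.2.2; printed → IV.2.2.3. Scheduled 12%. Pellucia agreement on IV.1.3.1: IV.2.2.3 not covered. → 12%.
Line C: silk → IV.1; coated → IV.1.2; dyed → IV.1.2.1. Scheduled 35%. Dorestad agreement on IV.1.2: CTH not met. → 35%.
Sum: 31% + 12% + 35% = 78%.

78%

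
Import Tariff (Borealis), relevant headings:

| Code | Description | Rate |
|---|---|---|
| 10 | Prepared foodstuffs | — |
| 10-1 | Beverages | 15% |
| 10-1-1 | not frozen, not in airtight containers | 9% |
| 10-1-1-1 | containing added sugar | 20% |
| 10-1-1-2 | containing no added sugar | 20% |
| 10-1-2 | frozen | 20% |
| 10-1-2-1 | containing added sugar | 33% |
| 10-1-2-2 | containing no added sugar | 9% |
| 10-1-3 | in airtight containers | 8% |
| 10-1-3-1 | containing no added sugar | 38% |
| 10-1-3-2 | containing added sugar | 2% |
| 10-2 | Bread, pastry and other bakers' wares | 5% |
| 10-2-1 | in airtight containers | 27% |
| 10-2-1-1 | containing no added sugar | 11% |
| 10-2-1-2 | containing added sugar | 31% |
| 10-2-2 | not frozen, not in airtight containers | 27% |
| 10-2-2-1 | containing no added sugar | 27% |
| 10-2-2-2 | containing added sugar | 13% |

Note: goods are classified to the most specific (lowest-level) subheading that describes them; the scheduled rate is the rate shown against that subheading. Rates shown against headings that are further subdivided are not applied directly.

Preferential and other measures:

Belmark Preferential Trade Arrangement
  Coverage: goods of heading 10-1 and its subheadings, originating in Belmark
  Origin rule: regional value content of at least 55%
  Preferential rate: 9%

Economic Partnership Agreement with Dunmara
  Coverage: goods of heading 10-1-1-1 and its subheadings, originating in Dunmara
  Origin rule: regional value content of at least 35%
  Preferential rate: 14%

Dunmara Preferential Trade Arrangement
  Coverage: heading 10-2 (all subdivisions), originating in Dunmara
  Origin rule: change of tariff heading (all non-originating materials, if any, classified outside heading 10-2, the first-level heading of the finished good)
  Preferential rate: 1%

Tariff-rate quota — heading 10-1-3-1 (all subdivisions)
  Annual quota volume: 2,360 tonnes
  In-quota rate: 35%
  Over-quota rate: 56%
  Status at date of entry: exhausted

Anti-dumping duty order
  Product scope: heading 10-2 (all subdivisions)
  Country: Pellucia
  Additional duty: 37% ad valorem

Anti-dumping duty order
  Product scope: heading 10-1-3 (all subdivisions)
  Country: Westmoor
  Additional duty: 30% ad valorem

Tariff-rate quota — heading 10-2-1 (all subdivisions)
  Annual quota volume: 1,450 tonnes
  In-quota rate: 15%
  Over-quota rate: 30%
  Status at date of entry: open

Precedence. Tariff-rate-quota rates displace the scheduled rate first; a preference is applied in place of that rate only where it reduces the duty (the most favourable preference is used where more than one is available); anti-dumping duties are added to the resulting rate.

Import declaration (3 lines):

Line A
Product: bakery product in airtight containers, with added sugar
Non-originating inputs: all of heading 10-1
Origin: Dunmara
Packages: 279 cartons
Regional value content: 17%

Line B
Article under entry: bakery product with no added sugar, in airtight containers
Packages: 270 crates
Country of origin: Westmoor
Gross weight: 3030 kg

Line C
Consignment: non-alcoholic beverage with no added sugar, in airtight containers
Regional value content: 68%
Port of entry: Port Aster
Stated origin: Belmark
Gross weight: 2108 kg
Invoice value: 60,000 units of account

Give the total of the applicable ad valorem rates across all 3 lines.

Line A: bakery product → 10-2; in airtight containers → 10-2-1; with added sugar → 10-2-1-2. Scheduled 31%. quota on 10-2-1 open → in-quota 15%; Dunmara agreement on 10-1-1-1: 10-2-1-2 not covered; Dunmara agreement on 10-2: CTH met → 1% available; preferential 1%. → 1%.
Line B: bakery product → 10-2; in airtight containers → 10-2-1; with no added sugar → 10-2-1-1. Scheduled 11%. quota on 10-2-1 open → in-quota 15%. → 15%.
Line C: non-alcoholic beverage → 10-1; in airtight containers → 10-1-3; with no added sugar → 10-1-3-1. Scheduled 38%. quota on 10-1-3-1 exhausted → over-quota 56%; Belmark agreement on 10-1: RVC ≥ 55% → 9% available; preferential 9%. → 9%.
Sum: 1% + 15% + 9% = 25%.

25%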